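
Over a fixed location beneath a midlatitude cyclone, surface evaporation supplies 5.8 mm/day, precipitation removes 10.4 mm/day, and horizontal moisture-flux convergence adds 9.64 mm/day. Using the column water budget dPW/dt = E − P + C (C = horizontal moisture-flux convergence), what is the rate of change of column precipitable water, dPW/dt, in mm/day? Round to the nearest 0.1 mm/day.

dPW/dt = E − P + C = 5.8 − 10.4 + (9.64) = 5.0 mm/day.

dPW/dt ≈ 5.0 mm/day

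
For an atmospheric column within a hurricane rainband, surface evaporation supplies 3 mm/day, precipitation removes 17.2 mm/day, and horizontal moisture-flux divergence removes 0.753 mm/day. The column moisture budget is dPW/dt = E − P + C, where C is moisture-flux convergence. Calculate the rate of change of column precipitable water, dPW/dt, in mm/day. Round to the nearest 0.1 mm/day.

dPW/dt ≈ -15.0 mm/day

dPW/dt = E − P + C = 3 − 17.2 + (-0.753) = -15.0 mm/day.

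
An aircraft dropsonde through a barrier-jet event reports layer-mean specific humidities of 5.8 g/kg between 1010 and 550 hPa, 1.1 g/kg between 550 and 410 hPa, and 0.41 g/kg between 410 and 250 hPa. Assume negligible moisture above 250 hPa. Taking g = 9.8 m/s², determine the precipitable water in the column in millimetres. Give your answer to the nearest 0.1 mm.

Precipitable water is the column-integrated vapour mass per unit area: PW = (1/g) Σ q̄ Δp, with q in kg/kg and Δp in Pa (1 kg/m² of water = 1 mm).
Layer 1010–550 hPa: Δp = 460 hPa = 46000 Pa, q̄ = 0.0058 kg/kg → 0.0058 × 46000 / 9.8 = 27.22 mm
Layer 550–410 hPa: Δp = 140 hPa = 14000 Pa, q̄ = 0.0011 kg/kg → 0.0011 × 14000 / 9.8 = 1.57 mm
Layer 410–250 hPa: Δp = 160 hPa = 16000 Pa, q̄ = 0.00041 kg/kg → 0.00041 × 16000 / 9.8 = 0.67 mm
PW = 27.22 + 1.57 + 0.67 = 29.46 ≈ 29.5 mm.

PW ≈ 29.5 mm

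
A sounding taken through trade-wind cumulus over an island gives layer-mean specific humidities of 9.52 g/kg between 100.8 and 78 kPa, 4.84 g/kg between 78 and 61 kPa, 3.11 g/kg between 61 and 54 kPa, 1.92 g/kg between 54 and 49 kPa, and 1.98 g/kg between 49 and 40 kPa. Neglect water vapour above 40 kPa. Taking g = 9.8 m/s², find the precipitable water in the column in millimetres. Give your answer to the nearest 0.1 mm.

PW ≈ 35.6 mm

Precipitable water is the column-integrated vapour mass per unit area: PW = (1/g) Σ q̄ Δp, with q in kg/kg and Δp in Pa (1 kg/m² of water = 1 mm).
Layer 100.8–78 kPa: Δp = 228 hPa = 22800 Pa, q̄ = 0.00952 kg/kg → 0.00952 × 22800 / 9.8 = 22.15 mm
Layer 78–61 kPa: Δp = 170 hPa = 17000 Pa, q̄ = 0.00484 kg/kg → 0.00484 × 17000 / 9.8 = 8.40 mm
Layer 61–54 kPa: Δp = 70 hPa = 7000 Pa, q̄ = 0.00311 kg/kg → 0.00311 × 7000 / 9.8 = 2.22 mm
Layer 54–49 kPa: Δp = 50 hPa = 5000 Pa, q̄ = 0.00192 kg/kg → 0.00192 × 5000 / 9.8 = 0.98 mm
Layer 49–40 kPa: Δp = 90 hPa = 9000 Pa, q̄ = 0.00198 kg/kg → 0.00198 × 9000 / 9.8 = 1.82 mm
PW = 22.15 + 8.40 + 2.22 + 0.98 + 1.82 = 35.57 ≈ 35.6 mm.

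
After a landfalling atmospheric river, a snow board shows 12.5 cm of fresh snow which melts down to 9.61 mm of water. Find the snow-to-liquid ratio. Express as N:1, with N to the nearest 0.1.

ratio ≈ 13.0

Ratio = snow depth / SWE = 125 mm / 9.61 mm = 13.0, i.e. 13.0:1.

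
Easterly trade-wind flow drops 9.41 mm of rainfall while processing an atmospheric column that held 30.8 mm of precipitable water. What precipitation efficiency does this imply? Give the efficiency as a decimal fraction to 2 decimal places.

ε ≈ 0.31

ε = rainfall / PW = 9.41 / 30.8 = 0.31.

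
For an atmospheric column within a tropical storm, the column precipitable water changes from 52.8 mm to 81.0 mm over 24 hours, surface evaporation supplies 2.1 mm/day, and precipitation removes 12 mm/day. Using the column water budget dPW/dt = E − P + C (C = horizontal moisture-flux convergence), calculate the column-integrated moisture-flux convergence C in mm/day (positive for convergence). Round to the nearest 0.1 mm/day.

dPW/dt = (81.0 − 52.8) mm / (24/24 day) = +28.200 mm/day.
C = dPW/dt − E + P = (+28.200) − 2.1 + 12 = 38.1 mm/day.

C ≈ 38.1 mm/day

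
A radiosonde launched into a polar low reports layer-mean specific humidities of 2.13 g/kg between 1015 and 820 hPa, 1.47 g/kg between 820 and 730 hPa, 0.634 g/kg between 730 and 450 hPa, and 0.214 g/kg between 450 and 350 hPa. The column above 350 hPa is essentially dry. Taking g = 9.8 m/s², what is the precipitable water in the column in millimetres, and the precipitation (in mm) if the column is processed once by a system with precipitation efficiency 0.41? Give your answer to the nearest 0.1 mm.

Precipitable water is the column-integrated vapour mass per unit area: PW = (1/g) Σ q̄ Δp, with q in kg/kg and Δp in Pa (1 kg/m² of water = 1 mm).
Layer 1015–820 hPa: Δp = 195 hPa = 19500 Pa, q̄ = 0.00213 kg/kg → 0.00213 × 19500 / 9.8 = 4.24 mm
Layer 820–730 hPa: Δp = 90 hPa = 9000 Pa, q̄ = 0.00147 kg/kg → 0.00147 × 9000 / 9.8 = 1.35 mm
Layer 730–450 hPa: Δp = 280 hPa = 28000 Pa, q̄ = 0.000634 kg/kg → 0.000634 × 28000 / 9.8 = 1.81 mm
Layer 450–350 hPa: Δp = 100 hPa = 10000 Pa, q̄ = 0.000214 kg/kg → 0.000214 × 10000 / 9.8 = 0.22 mm
PW = 4.24 + 1.35 + 1.81 + 0.22 = 7.62 ≈ 7.6 mm.
Precipitation = ε × PW = 0.41 × 7.6 = 3.1 mm.

PW ≈ 7.6 mm; precipitation ≈ 3.1 mm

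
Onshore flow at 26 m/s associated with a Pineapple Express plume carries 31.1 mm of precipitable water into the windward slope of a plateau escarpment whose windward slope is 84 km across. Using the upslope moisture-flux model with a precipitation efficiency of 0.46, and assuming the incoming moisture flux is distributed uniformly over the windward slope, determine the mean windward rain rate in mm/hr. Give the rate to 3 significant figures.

R ≈ 15.9 mm/hr

Incoming column moisture flux per unit ridge length: F = V × PW = 26 × 31.1 = 808.6 mm·m/s.
Spread over the 84 km slope with efficiency ε = 0.46: R = ε·F/W = 0.46 × 808.6 / 84000 m = 4.428e-03 mm/s.
R = 4.428e-03 × 3600 = 15.9 mm/hr.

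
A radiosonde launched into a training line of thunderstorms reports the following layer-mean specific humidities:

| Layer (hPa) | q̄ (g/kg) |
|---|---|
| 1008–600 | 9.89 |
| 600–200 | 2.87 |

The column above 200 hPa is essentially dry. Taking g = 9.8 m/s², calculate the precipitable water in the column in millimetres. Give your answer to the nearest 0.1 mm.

Precipitable water is the column-integrated vapour mass per unit area: PW = (1/g) Σ q̄ Δp, with q in kg/kg and Δp in Pa (1 kg/m² of water = 1 mm).
Layer 1008–600 hPa: Δp = 408 hPa = 40800 Pa, q̄ = 0.00989 kg/kg → 0.00989 × 40800 / 9.8 = 41.17 mm
Layer 600–200 hPa: Δp = 400 hPa = 40000 Pa, q̄ = 0.00287 kg/kg → 0.00287 × 40000 / 9.8 = 11.71 mm
PW = 41.17 + 11.71 = 52.88 ≈ 52.9 mm.

PW ≈ 52.9 mm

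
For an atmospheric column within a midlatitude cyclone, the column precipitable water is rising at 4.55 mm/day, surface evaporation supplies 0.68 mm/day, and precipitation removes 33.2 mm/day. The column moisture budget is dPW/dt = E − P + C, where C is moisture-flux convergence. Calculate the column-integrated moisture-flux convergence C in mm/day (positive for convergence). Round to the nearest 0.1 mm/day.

C ≈ 37.1 mm/day

dPW/dt = +4.55 mm/day.
C = dPW/dt − E + P = (+4.55) − 0.68 + 33.2 = 37.1 mm/day.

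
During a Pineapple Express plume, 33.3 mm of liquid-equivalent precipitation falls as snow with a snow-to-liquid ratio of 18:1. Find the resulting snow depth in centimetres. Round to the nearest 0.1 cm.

Snow depth = liquid × ratio = 33.3 mm × 18 = 599.4 mm = 59.9 cm.

snow depth ≈ 59.9 cm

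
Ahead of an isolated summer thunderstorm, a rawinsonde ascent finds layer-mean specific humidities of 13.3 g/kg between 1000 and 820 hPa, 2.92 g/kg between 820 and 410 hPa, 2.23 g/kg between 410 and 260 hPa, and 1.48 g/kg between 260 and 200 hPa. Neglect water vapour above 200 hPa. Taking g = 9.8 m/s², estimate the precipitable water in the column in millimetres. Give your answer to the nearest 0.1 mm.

PW ≈ 41.0 mm

Precipitable water is the column-integrated vapour mass per unit area: PW = (1/g) Σ q̄ Δp, with q in kg/kg and Δp in Pa (1 kg/m² of water = 1 mm).
Layer 1000–820 hPa: Δp = 180 hPa = 18000 Pa, q̄ = 0.0133 kg/kg → 0.0133 × 18000 / 9.8 = 24.43 mm
Layer 820–410 hPa: Δp = 410 hPa = 41000 Pa, q̄ = 0.00292 kg/kg → 0.00292 × 41000 / 9.8 = 12.22 mm
Layer 410–260 hPa: Δp = 150 hPa = 15000 Pa, q̄ = 0.00223 kg/kg → 0.00223 × 15000 / 9.8 = 3.41 mm
Layer 260–200 hPa: Δp = 60 hPa = 6000 Pa, q̄ = 0.00148 kg/kg → 0.00148 × 6000 / 9.8 = 0.91 mm
PW = 24.43 + 12.22 + 3.41 + 0.91 = 40.97 ≈ 41.0 mm.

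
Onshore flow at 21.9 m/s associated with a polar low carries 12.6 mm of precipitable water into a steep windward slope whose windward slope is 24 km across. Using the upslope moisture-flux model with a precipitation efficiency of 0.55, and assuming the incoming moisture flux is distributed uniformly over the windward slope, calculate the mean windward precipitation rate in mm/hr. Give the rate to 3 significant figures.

R ≈ 22.8 mm/hr

Incoming column moisture flux per unit ridge length: F = V × PW = 21.9 × 12.6 = 275.94 mm·m/s.
Spread over the 24 km slope with efficiency ε = 0.55: R = ε·F/W = 0.55 × 275.94 / 24000 m = 6.324e-03 mm/s.
R = 6.324e-03 × 3600 = 22.8 mm/hr.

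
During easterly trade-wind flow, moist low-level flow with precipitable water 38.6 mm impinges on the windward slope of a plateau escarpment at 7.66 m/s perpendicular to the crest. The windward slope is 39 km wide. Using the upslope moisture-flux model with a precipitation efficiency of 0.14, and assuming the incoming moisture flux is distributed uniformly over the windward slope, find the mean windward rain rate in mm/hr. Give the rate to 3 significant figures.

R ≈ 3.82 mm/hr

Incoming column moisture flux per unit ridge length: F = V × PW = 7.66 × 38.6 = 295.676 mm·m/s.
Spread over the 39 km slope with efficiency ε = 0.14: R = ε·F/W = 0.14 × 295.676 / 39000 m = 1.061e-03 mm/s.
R = 1.061e-03 × 3600 = 3.82 mm/hr.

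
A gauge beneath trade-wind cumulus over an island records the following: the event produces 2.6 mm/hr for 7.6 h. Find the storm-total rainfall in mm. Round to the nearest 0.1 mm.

total ≈ 19.8 mm

Total = Σ Rᵢ Δtᵢ = 2.6 × 7.6
      = 19.76 = 19.8 mm.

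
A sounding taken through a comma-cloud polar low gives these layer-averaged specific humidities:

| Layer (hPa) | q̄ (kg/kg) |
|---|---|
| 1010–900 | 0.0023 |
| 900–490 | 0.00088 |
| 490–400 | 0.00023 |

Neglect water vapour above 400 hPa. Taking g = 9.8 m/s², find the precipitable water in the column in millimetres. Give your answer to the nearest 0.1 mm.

Precipitable water is the column-integrated vapour mass per unit area: PW = (1/g) Σ q̄ Δp, with q in kg/kg and Δp in Pa (1 kg/m² of water = 1 mm).
Layer 1010–900 hPa: Δp = 110 hPa = 11000 Pa, q̄ = 0.0023 kg/kg → 0.0023 × 11000 / 9.8 = 2.58 mm
Layer 900–490 hPa: Δp = 410 hPa = 41000 Pa, q̄ = 0.00088 kg/kg → 0.00088 × 41000 / 9.8 = 3.68 mm
Layer 490–400 hPa: Δp = 90 hPa = 9000 Pa, q̄ = 0.00023 kg/kg → 0.00023 × 9000 / 9.8 = 0.21 mm
PW = 2.58 + 3.68 + 0.21 = 6.47 ≈ 6.5 mm.

PW ≈ 6.5 mm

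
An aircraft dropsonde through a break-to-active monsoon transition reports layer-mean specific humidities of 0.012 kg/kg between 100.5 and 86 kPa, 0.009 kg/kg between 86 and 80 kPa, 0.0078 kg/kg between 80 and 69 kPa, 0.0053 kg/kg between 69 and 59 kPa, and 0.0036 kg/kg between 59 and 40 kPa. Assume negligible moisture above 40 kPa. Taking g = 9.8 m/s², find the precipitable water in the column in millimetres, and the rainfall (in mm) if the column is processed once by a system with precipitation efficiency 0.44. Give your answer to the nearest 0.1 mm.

Precipitable water is the column-integrated vapour mass per unit area: PW = (1/g) Σ q̄ Δp, with q in kg/kg and Δp in Pa (1 kg/m² of water = 1 mm).
Layer 100.5–86 kPa: Δp = 145 hPa = 14500 Pa, q̄ = 0.012 kg/kg → 0.012 × 14500 / 9.8 = 17.76 mm
Layer 86–80 kPa: Δp = 60 hPa = 6000 Pa, q̄ = 0.009 kg/kg → 0.009 × 6000 / 9.8 = 5.51 mm
Layer 80–69 kPa: Δp = 110 hPa = 11000 Pa, q̄ = 0.0078 kg/kg → 0.0078 × 11000 / 9.8 = 8.76 mm
Layer 69–59 kPa: Δp = 100 hPa = 10000 Pa, q̄ = 0.0053 kg/kg → 0.0053 × 10000 / 9.8 = 5.41 mm
Layer 59–40 kPa: Δp = 190 hPa = 19000 Pa, q̄ = 0.0036 kg/kg → 0.0036 × 19000 / 9.8 = 6.98 mm
PW = 17.76 + 5.51 + 8.76 + 5.41 + 6.98 = 44.42 ≈ 44.4 mm.
Rainfall = ε × PW = 0.44 × 44.4 = 19.5 mm.

PW ≈ 44.4 mm; rainfall ≈ 19.5 mm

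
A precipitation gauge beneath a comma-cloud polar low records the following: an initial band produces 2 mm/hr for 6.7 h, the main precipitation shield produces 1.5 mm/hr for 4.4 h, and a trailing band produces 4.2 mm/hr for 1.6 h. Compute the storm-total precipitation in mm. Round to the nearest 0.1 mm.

Total = Σ Rᵢ Δtᵢ = 2 × 6.7 + 1.5 × 4.4 + 4.2 × 1.6
      = 13.4 + 6.6 + 6.72 = 26.7 mm.

total ≈ 26.7 mm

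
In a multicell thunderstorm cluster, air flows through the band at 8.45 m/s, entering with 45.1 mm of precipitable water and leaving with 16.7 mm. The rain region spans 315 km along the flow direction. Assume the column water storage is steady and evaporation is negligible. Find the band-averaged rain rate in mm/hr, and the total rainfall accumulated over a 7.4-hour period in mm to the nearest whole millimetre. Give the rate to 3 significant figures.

Column moisture flux per unit crosswind length is F = V × PW.
Inflow: F_in = 8.45 × 45.1 = 381.095 mm·m/s
Outflow: F_out = 8.45 × 16.7 = 141.115 mm·m/s
Steady-state rate R = (F_in − F_out)/L = (381.095 − 141.115) / 315000 m = 7.618e-04 mm/s.
R = 7.618e-04 × 3600 = 2.74 mm/hr.
Over 7.4 h: total = 2.74 × 7.4 = 20.276 ≈ 20 mm.

R ≈ 2.74 mm/hr; total ≈ 20 mm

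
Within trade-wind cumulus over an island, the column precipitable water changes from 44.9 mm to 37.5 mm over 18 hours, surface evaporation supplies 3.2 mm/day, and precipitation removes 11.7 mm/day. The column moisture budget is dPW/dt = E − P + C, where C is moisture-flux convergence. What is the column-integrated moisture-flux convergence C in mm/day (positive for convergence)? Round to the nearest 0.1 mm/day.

dPW/dt = (37.5 − 44.9) mm / (18/24 day) = -9.867 mm/day.
C = dPW/dt − E + P = (-9.867) − 3.2 + 11.7 = -1.4 mm/day.

C ≈ -1.4 mm/day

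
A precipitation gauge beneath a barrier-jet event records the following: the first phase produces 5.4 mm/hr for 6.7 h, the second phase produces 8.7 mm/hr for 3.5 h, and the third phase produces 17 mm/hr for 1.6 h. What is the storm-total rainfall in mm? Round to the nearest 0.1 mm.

Total = Σ Rᵢ Δtᵢ = 5.4 × 6.7 + 8.7 × 3.5 + 17 × 1.6
      = 36.18 + 30.45 + 27.2 = 93.8 mm.

total ≈ 93.8 mm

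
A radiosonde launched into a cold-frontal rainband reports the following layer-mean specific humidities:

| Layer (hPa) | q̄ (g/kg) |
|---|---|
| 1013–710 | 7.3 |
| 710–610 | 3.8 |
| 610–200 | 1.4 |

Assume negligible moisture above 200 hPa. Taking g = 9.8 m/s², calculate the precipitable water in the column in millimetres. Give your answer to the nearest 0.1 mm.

PW ≈ 32.3 mm

Precipitable water is the column-integrated vapour mass per unit area: PW = (1/g) Σ q̄ Δp, with q in kg/kg and Δp in Pa (1 kg/m² of water = 1 mm).
Layer 1013–710 hPa: Δp = 303 hPa = 30300 Pa, q̄ = 0.0073 kg/kg → 0.0073 × 30300 / 9.8 = 22.57 mm
Layer 710–610 hPa: Δp = 100 hPa = 10000 Pa, q̄ = 0.0038 kg/kg → 0.0038 × 10000 / 9.8 = 3.88 mm
Layer 610–200 hPa: Δp = 410 hPa = 41000 Pa, q̄ = 0.0014 kg/kg → 0.0014 × 41000 / 9.8 = 5.86 mm
PW = 22.57 + 3.88 + 5.86 = 32.31 ≈ 32.3 mm.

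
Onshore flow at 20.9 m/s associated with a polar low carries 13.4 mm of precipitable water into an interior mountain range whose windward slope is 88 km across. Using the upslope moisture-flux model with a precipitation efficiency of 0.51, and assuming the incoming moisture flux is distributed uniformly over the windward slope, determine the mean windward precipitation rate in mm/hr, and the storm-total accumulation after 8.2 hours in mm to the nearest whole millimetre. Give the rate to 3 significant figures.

R ≈ 5.84 mm/hr; total ≈ 48 mm

Incoming column moisture flux per unit ridge length: F = V × PW = 20.9 × 13.4 = 280.06 mm·m/s.
Spread over the 88 km slope with efficiency ε = 0.51: R = ε·F/W = 0.51 × 280.06 / 88000 m = 1.623e-03 mm/s.
R = 1.623e-03 × 3600 = 5.84 mm/hr.
Over 8.2 h: total = 5.84 × 8.2 = 47.888 ≈ 48 mm.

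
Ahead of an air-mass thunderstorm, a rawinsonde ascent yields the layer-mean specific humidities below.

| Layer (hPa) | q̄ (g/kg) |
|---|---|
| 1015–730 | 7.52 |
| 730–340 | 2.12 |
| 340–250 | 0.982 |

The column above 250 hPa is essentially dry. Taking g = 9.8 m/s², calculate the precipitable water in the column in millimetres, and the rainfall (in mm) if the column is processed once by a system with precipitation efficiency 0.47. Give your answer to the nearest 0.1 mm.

Precipitable water is the column-integrated vapour mass per unit area: PW = (1/g) Σ q̄ Δp, with q in kg/kg and Δp in Pa (1 kg/m² of water = 1 mm).
Layer 1015–730 hPa: Δp = 285 hPa = 28500 Pa, q̄ = 0.00752 kg/kg → 0.00752 × 28500 / 9.8 = 21.87 mm
Layer 730–340 hPa: Δp = 390 hPa = 39000 Pa, q̄ = 0.00212 kg/kg → 0.00212 × 39000 / 9.8 = 8.44 mm
Layer 340–250 hPa: Δp = 90 hPa = 9000 Pa, q̄ = 0.000982 kg/kg → 0.000982 × 9000 / 9.8 = 0.90 mm
PW = 21.87 + 8.44 + 0.90 = 31.21 ≈ 31.2 mm.
Rainfall = ε × PW = 0.47 × 31.2 = 14.7 mm.

PW ≈ 31.2 mm; rainfall ≈ 14.7 mm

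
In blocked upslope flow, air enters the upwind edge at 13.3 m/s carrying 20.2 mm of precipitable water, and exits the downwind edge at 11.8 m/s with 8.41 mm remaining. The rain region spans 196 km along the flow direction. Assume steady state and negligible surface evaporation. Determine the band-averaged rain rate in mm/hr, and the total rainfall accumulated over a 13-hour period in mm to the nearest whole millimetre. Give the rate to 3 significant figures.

R ≈ 3.11 mm/hr; total ≈ 40 mm

Column moisture flux per unit crosswind length is F = V × PW.
Inflow: F_in = 13.3 × 20.2 = 268.66 mm·m/s
Outflow: F_out = 11.8 × 8.41 = 99.238 mm·m/s
Steady-state rate R = (F_in − F_out)/L = (268.66 − 99.238) / 196000 m = 8.644e-04 mm/s.
R = 8.644e-04 × 3600 = 3.11 mm/hr.
Over 13 h: total = 3.11 × 13 = 40.43 ≈ 40 mm.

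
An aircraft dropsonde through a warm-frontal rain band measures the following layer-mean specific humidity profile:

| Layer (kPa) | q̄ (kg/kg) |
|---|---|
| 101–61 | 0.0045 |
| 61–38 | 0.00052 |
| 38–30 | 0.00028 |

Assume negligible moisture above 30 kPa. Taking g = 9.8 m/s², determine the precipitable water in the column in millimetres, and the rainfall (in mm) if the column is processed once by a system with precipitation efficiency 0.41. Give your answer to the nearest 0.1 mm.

Precipitable water is the column-integrated vapour mass per unit area: PW = (1/g) Σ q̄ Δp, with q in kg/kg and Δp in Pa (1 kg/m² of water = 1 mm).
Layer 101–61 kPa: Δp = 400 hPa = 40000 Pa, q̄ = 0.0045 kg/kg → 0.0045 × 40000 / 9.8 = 18.37 mm
Layer 61–38 kPa: Δp = 230 hPa = 23000 Pa, q̄ = 0.00052 kg/kg → 0.00052 × 23000 / 9.8 = 1.22 mm
Layer 38–30 kPa: Δp = 80 hPa = 8000 Pa, q̄ = 0.00028 kg/kg → 0.00028 × 8000 / 9.8 = 0.23 mm
PW = 18.37 + 1.22 + 0.23 = 19.82 ≈ 19.8 mm.
Rainfall = ε × PW = 0.41 × 19.8 = 8.1 mm.

PW ≈ 19.8 mm; rainfall ≈ 8.1 mm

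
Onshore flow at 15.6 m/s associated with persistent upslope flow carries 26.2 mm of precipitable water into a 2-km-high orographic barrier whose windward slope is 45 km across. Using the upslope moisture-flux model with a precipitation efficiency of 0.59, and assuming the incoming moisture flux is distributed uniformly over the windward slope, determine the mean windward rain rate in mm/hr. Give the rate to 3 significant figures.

Incoming column moisture flux per unit ridge length: F = V × PW = 15.6 × 26.2 = 408.72 mm·m/s.
Spread over the 45 km slope with efficiency ε = 0.59: R = ε·F/W = 0.59 × 408.72 / 45000 m = 5.359e-03 mm/s.
R = 5.359e-03 × 3600 = 19.3 mm/hr.

R ≈ 19.3 mm/hr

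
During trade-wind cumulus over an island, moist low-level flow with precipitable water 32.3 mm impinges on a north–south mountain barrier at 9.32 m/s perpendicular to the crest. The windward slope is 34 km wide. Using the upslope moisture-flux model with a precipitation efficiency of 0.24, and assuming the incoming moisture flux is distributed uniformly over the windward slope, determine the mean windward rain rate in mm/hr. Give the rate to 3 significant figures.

R ≈ 7.65 mm/hr

Incoming column moisture flux per unit ridge length: F = V × PW = 9.32 × 32.3 = 301.036 mm·m/s.
Spread over the 34 km slope with efficiency ε = 0.24: R = ε·F/W = 0.24 × 301.036 / 34000 m = 2.125e-03 mm/s.
R = 2.125e-03 × 3600 = 7.65 mm/hr.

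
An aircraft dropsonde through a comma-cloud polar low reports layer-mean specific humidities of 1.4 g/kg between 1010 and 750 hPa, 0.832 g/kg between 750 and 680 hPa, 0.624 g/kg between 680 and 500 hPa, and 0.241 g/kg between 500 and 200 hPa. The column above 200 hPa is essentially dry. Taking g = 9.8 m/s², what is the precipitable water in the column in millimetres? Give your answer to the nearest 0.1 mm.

Precipitable water is the column-integrated vapour mass per unit area: PW = (1/g) Σ q̄ Δp, with q in kg/kg and Δp in Pa (1 kg/m² of water = 1 mm).
Layer 1010–750 hPa: Δp = 260 hPa = 26000 Pa, q̄ = 0.0014 kg/kg → 0.0014 × 26000 / 9.8 = 3.71 mm
Layer 750–680 hPa: Δp = 70 hPa = 7000 Pa, q̄ = 0.000832 kg/kg → 0.000832 × 7000 / 9.8 = 0.59 mm
Layer 680–500 hPa: Δp = 180 hPa = 18000 Pa, q̄ = 0.000624 kg/kg → 0.000624 × 18000 / 9.8 = 1.15 mm
Layer 500–200 hPa: Δp = 300 hPa = 30000 Pa, q̄ = 0.000241 kg/kg → 0.000241 × 30000 / 9.8 = 0.74 mm
PW = 3.71 + 0.59 + 1.15 + 0.74 = 6.19 ≈ 6.2 mm.

PW ≈ 6.2 mm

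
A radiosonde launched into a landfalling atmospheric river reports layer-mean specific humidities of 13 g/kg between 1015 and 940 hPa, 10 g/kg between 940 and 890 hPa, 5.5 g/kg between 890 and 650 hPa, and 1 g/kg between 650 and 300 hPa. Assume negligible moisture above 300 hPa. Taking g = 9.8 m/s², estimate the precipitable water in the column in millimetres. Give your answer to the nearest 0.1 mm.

Precipitable water is the column-integrated vapour mass per unit area: PW = (1/g) Σ q̄ Δp, with q in kg/kg and Δp in Pa (1 kg/m² of water = 1 mm).
Layer 1015–940 hPa: Δp = 75 hPa = 7500 Pa, q̄ = 0.013 kg/kg → 0.013 × 7500 / 9.8 = 9.95 mm
Layer 940–890 hPa: Δp = 50 hPa = 5000 Pa, q̄ = 0.01 kg/kg → 0.01 × 5000 / 9.8 = 5.10 mm
Layer 890–650 hPa: Δp = 240 hPa = 24000 Pa, q̄ = 0.0055 kg/kg → 0.0055 × 24000 / 9.8 = 13.47 mm
Layer 650–300 hPa: Δp = 350 hPa = 35000 Pa, q̄ = 0.001 kg/kg → 0.001 × 35000 / 9.8 = 3.57 mm
PW = 9.95 + 5.10 + 13.47 + 3.57 = 32.09 ≈ 32.1 mm.

PW ≈ 32.1 mm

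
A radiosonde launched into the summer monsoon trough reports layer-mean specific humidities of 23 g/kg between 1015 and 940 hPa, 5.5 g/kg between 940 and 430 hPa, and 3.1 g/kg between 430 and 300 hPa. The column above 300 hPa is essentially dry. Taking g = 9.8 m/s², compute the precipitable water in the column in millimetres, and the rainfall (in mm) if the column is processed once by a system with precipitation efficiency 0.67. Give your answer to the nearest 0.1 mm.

Precipitable water is the column-integrated vapour mass per unit area: PW = (1/g) Σ q̄ Δp, with q in kg/kg and Δp in Pa (1 kg/m² of water = 1 mm).
Layer 1015–940 hPa: Δp = 75 hPa = 7500 Pa, q̄ = 0.023 kg/kg → 0.023 × 7500 / 9.8 = 17.60 mm
Layer 940–430 hPa: Δp = 510 hPa = 51000 Pa, q̄ = 0.0055 kg/kg → 0.0055 × 51000 / 9.8 = 28.62 mm
Layer 430–300 hPa: Δp = 130 hPa = 13000 Pa, q̄ = 0.0031 kg/kg → 0.0031 × 13000 / 9.8 = 4.11 mm
PW = 17.60 + 28.62 + 4.11 = 50.33 ≈ 50.3 mm.
Rainfall = ε × PW = 0.67 × 50.3 = 33.7 mm.

PW ≈ 50.3 mm; rainfall ≈ 33.7 mm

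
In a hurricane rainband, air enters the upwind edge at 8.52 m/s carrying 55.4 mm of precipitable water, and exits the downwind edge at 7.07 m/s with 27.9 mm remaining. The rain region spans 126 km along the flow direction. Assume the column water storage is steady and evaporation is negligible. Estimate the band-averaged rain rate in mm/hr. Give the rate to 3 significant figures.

Column moisture flux per unit crosswind length is F = V × PW.
Inflow: F_in = 8.52 × 55.4 = 472.008 mm·m/s
Outflow: F_out = 7.07 × 27.9 = 197.253 mm·m/s
Steady-state rate R = (F_in − F_out)/L = (472.008 − 197.253) / 126000 m = 2.181e-03 mm/s.
R = 2.181e-03 × 3600 = 7.85 mm/hr.

R ≈ 7.85 mm/hr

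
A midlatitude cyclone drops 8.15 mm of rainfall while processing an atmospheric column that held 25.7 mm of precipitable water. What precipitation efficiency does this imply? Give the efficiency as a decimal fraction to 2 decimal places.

ε = rainfall / PW = 8.15 / 25.7 = 0.32.

ε ≈ 0.32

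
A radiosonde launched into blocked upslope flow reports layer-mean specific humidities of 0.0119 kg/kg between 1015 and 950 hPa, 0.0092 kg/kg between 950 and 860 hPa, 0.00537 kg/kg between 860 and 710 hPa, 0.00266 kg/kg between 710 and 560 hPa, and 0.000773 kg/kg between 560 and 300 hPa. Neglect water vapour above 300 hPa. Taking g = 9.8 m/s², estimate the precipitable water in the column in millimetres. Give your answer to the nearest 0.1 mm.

Precipitable water is the column-integrated vapour mass per unit area: PW = (1/g) Σ q̄ Δp, with q in kg/kg and Δp in Pa (1 kg/m² of water = 1 mm).
Layer 1015–950 hPa: Δp = 65 hPa = 6500 Pa, q̄ = 0.0119 kg/kg → 0.0119 × 6500 / 9.8 = 7.89 mm
Layer 950–860 hPa: Δp = 90 hPa = 9000 Pa, q̄ = 0.0092 kg/kg → 0.0092 × 9000 / 9.8 = 8.45 mm
Layer 860–710 hPa: Δp = 150 hPa = 15000 Pa, q̄ = 0.00537 kg/kg → 0.00537 × 15000 / 9.8 = 8.22 mm
Layer 710–560 hPa: Δp = 150 hPa = 15000 Pa, q̄ = 0.00266 kg/kg → 0.00266 × 15000 / 9.8 = 4.07 mm
Layer 560–300 hPa: Δp = 260 hPa = 26000 Pa, q̄ = 0.000773 kg/kg → 0.000773 × 26000 / 9.8 = 2.05 mm
PW = 7.89 + 8.45 + 8.22 + 4.07 + 2.05 = 30.68 ≈ 30.7 mm.

PW ≈ 30.7 mm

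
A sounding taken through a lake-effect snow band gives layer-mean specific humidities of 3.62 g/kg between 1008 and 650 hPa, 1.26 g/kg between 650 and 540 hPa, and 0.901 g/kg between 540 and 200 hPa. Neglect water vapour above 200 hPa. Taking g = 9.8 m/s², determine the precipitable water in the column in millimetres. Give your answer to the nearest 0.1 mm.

Precipitable water is the column-integrated vapour mass per unit area: PW = (1/g) Σ q̄ Δp, with q in kg/kg and Δp in Pa (1 kg/m² of water = 1 mm).
Layer 1008–650 hPa: Δp = 358 hPa = 35800 Pa, q̄ = 0.00362 kg/kg → 0.00362 × 35800 / 9.8 = 13.22 mm
Layer 650–540 hPa: Δp = 110 hPa = 11000 Pa, q̄ = 0.00126 kg/kg → 0.00126 × 11000 / 9.8 = 1.41 mm
Layer 540–200 hPa: Δp = 340 hPa = 34000 Pa, q̄ = 0.000901 kg/kg → 0.000901 × 34000 / 9.8 = 3.13 mm
PW = 13.22 + 1.41 + 3.13 = 17.76 ≈ 17.8 mm.

PW ≈ 17.8 mm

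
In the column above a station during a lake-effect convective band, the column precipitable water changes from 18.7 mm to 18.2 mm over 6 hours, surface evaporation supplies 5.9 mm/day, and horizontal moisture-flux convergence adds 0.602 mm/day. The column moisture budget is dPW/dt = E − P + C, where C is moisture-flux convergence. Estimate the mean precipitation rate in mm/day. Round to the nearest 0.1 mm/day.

P ≈ 8.5 mm/day

dPW/dt = (18.2 − 18.7) mm / (6/24 day) = -2.000 mm/day.
P = E + C − dPW/dt = 5.9 + (0.602) − (-2.000) = 8.5 mm/day.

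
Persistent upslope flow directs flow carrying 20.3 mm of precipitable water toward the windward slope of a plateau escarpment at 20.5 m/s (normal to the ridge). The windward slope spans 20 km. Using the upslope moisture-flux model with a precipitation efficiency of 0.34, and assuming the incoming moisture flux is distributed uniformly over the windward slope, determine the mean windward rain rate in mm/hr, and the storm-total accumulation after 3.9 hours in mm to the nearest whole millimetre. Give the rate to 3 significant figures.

R ≈ 25.5 mm/hr; total ≈ 99 mm

Incoming column moisture flux per unit ridge length: F = V × PW = 20.5 × 20.3 = 416.15 mm·m/s.
Spread over the 20 km slope with efficiency ε = 0.34: R = ε·F/W = 0.34 × 416.15 / 20000 m = 7.075e-03 mm/s.
R = 7.075e-03 × 3600 = 25.5 mm/hr.
Over 3.9 h: total = 25.5 × 3.9 = 99.45 ≈ 99 mm.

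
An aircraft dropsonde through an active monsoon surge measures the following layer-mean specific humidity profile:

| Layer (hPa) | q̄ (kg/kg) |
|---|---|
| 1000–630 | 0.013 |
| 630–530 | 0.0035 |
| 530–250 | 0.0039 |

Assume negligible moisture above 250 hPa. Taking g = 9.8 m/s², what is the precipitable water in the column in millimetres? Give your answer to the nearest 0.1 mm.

PW ≈ 63.8 mm

Precipitable water is the column-integrated vapour mass per unit area: PW = (1/g) Σ q̄ Δp, with q in kg/kg and Δp in Pa (1 kg/m² of water = 1 mm).
Layer 1000–630 hPa: Δp = 370 hPa = 37000 Pa, q̄ = 0.013 kg/kg → 0.013 × 37000 / 9.8 = 49.08 mm
Layer 630–530 hPa: Δp = 100 hPa = 10000 Pa, q̄ = 0.0035 kg/kg → 0.0035 × 10000 / 9.8 = 3.57 mm
Layer 530–250 hPa: Δp = 280 hPa = 28000 Pa, q̄ = 0.0039 kg/kg → 0.0039 × 28000 / 9.8 = 11.14 mm
PW = 49.08 + 3.57 + 11.14 = 63.79 ≈ 63.8 mm.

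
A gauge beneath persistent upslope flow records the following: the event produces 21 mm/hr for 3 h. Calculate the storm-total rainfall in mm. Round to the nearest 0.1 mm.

total ≈ 63.0 mm

Total = Σ Rᵢ Δtᵢ = 21 × 3
      = 63 = 63.0 mm.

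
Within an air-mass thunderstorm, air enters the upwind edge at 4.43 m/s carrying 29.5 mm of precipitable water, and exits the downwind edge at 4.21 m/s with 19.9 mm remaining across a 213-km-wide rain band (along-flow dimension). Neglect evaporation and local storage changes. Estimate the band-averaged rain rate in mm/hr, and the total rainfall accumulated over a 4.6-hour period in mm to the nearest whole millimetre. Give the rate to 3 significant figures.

Column moisture flux per unit crosswind length is F = V × PW.
Inflow: F_in = 4.43 × 29.5 = 130.685 mm·m/s
Outflow: F_out = 4.21 × 19.9 = 83.779 mm·m/s
Steady-state rate R = (F_in − F_out)/L = (130.685 − 83.779) / 213000 m = 2.202e-04 mm/s.
R = 2.202e-04 × 3600 = 0.793 mm/hr.
Over 4.6 h: total = 0.793 × 4.6 = 3.6478 ≈ 4 mm.

R ≈ 0.793 mm/hr; total ≈ 4 mm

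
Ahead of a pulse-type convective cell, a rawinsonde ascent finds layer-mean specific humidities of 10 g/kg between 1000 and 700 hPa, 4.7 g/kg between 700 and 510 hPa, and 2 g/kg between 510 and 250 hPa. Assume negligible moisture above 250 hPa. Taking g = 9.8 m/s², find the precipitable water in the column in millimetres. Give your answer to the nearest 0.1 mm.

PW ≈ 45.0 mm

Precipitable water is the column-integrated vapour mass per unit area: PW = (1/g) Σ q̄ Δp, with q in kg/kg and Δp in Pa (1 kg/m² of water = 1 mm).
Layer 1000–700 hPa: Δp = 300 hPa = 30000 Pa, q̄ = 0.01 kg/kg → 0.01 × 30000 / 9.8 = 30.61 mm
Layer 700–510 hPa: Δp = 190 hPa = 19000 Pa, q̄ = 0.0047 kg/kg → 0.0047 × 19000 / 9.8 = 9.11 mm
Layer 510–250 hPa: Δp = 260 hPa = 26000 Pa, q̄ = 0.002 kg/kg → 0.002 × 26000 / 9.8 = 5.31 mm
PW = 30.61 + 9.11 + 5.31 = 45.03 ≈ 45.0 mm.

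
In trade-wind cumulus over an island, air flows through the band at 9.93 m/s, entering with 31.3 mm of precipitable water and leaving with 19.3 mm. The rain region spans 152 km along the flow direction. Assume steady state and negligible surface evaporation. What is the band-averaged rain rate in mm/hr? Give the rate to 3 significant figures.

Column moisture flux per unit crosswind length is F = V × PW.
Inflow: F_in = 9.93 × 31.3 = 310.809 mm·m/s
Outflow: F_out = 9.93 × 19.3 = 191.649 mm·m/s
Steady-state rate R = (F_in − F_out)/L = (310.809 − 191.649) / 152000 m = 7.839e-04 mm/s.
R = 7.839e-04 × 3600 = 2.82 mm/hr.

R ≈ 2.82 mm/hr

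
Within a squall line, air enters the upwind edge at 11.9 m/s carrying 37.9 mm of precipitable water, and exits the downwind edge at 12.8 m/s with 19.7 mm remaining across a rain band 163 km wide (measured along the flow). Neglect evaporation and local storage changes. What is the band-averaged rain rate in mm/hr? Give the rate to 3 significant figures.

Column moisture flux per unit crosswind length is F = V × PW.
Inflow: F_in = 11.9 × 37.9 = 451.01 mm·m/s
Outflow: F_out = 12.8 × 19.7 = 252.16 mm·m/s
Steady-state rate R = (F_in − F_out)/L = (451.01 − 252.16) / 163000 m = 1.220e-03 mm/s.
R = 1.220e-03 × 3600 = 4.39 mm/hr.

R ≈ 4.39 mm/hr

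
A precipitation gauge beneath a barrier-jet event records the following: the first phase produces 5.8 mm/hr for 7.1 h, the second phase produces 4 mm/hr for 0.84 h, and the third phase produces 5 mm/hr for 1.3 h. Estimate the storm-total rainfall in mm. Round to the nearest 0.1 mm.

total ≈ 51.0 mm

Total = Σ Rᵢ Δtᵢ = 5.8 × 7.1 + 4 × 0.84 + 5 × 1.3
      = 41.18 + 3.36 + 6.5 = 51.0 mm.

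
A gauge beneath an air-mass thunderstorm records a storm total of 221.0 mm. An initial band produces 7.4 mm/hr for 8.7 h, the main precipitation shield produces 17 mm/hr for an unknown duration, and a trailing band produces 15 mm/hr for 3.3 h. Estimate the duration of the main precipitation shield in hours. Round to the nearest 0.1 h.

Known phases: 7.4 × 8.7 + 15 × 3.3 = 64.38 + 49.5 = 113.88 mm.
Remaining depth = 221.0 − 113.88 = 107.12 mm.
Duration = 107.12 / 17 = 6.3 h.

duration ≈ 6.3 h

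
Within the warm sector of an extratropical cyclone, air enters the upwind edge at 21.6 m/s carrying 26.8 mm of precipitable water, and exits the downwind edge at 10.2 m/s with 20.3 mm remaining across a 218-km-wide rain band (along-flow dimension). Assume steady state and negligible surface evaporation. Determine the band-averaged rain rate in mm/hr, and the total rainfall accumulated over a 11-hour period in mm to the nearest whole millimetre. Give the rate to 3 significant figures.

R ≈ 6.14 mm/hr; total ≈ 68 mm

Column moisture flux per unit crosswind length is F = V × PW.
Inflow: F_in = 21.6 × 26.8 = 578.88 mm·m/s
Outflow: F_out = 10.2 × 20.3 = 207.06 mm·m/s
Steady-state rate R = (F_in − F_out)/L = (578.88 − 207.06) / 218000 m = 1.706e-03 mm/s.
R = 1.706e-03 × 3600 = 6.14 mm/hr.
Over 11 h: total = 6.14 × 11 = 67.54 ≈ 68 mm.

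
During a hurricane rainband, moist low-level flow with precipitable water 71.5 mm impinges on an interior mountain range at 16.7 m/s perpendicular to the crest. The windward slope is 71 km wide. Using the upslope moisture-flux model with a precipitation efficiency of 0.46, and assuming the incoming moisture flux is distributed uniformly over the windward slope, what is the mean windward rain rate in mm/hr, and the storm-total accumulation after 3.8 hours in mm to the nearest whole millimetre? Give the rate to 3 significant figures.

R ≈ 27.8 mm/hr; total ≈ 106 mm

Incoming column moisture flux per unit ridge length: F = V × PW = 16.7 × 71.5 = 1194.05 mm·m/s.
Spread over the 71 km slope with efficiency ε = 0.46: R = ε·F/W = 0.46 × 1194.05 / 71000 m = 7.736e-03 mm/s.
R = 7.736e-03 × 3600 = 27.8 mm/hr.
Over 3.8 h: total = 27.8 × 3.8 = 105.64 ≈ 106 mm.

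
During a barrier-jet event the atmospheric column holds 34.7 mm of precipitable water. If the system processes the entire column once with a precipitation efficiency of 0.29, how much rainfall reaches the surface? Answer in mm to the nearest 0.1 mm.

Rainfall = ε × PW = 0.29 × 34.7 = 10.1 mm.

rainfall ≈ 10.1 mm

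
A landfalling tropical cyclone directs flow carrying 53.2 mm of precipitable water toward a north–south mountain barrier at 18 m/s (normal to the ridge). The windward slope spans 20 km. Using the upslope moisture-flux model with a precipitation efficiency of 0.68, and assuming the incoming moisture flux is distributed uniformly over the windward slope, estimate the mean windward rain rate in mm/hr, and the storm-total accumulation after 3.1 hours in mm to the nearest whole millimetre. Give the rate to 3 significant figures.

Incoming column moisture flux per unit ridge length: F = V × PW = 18 × 53.2 = 957.6 mm·m/s.
Spread over the 20 km slope with efficiency ε = 0.68: R = ε·F/W = 0.68 × 957.6 / 20000 m = 3.256e-02 mm/s.
R = 3.256e-02 × 3600 = 117 mm/hr.
Over 3.1 h: total = 117 × 3.1 = 362.7 ≈ 363 mm.

R ≈ 117 mm/hr; total ≈ 363 mm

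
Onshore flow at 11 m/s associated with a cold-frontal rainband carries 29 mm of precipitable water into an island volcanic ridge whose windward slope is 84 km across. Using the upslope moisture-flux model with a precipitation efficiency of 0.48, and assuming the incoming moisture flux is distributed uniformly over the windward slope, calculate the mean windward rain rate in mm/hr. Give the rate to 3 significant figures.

Incoming column moisture flux per unit ridge length: F = V × PW = 11 × 29 = 319 mm·m/s.
Spread over the 84 km slope with efficiency ε = 0.48: R = ε·F/W = 0.48 × 319 / 84000 m = 1.823e-03 mm/s.
R = 1.823e-03 × 3600 = 6.56 mm/hr.

R ≈ 6.56 mm/hr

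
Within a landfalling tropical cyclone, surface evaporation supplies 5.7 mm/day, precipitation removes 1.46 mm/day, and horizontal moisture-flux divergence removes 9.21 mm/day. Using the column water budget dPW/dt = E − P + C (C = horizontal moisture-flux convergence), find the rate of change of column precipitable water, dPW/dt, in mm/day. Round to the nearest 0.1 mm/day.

dPW/dt ≈ -5.0 mm/day

dPW/dt = E − P + C = 5.7 − 1.46 + (-9.21) = -5.0 mm/day.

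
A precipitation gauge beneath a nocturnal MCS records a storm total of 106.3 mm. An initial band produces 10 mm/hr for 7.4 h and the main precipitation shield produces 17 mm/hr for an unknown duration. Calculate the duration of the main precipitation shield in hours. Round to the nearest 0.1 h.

duration ≈ 1.9 h

Known phases: 10 × 7.4 = 74 mm.
Remaining depth = 106.3 − 74 = 32.3 mm.
Duration = 32.3 / 17 = 1.9 h.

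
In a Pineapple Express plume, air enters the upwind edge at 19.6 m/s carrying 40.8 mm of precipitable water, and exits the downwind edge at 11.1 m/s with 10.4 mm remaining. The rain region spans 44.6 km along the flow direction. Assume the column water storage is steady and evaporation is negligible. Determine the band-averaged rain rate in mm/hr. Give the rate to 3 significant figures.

R ≈ 55.2 mm/hr

Column moisture flux per unit crosswind length is F = V × PW.
Inflow: F_in = 19.6 × 40.8 = 799.68 mm·m/s
Outflow: F_out = 11.1 × 10.4 = 115.44 mm·m/s
Steady-state rate R = (F_in − F_out)/L = (799.68 − 115.44) / 44600 m = 1.534e-02 mm/s.
R = 1.534e-02 × 3600 = 55.2 mm/hr.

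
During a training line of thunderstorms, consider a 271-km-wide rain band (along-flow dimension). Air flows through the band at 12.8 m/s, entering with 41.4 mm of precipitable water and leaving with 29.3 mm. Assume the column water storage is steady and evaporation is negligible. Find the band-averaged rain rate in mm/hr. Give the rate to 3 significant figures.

R ≈ 2.06 mm/hr

Column moisture flux per unit crosswind length is F = V × PW.
Inflow: F_in = 12.8 × 41.4 = 529.92 mm·m/s
Outflow: F_out = 12.8 × 29.3 = 375.04 mm·m/s
Steady-state rate R = (F_in − F_out)/L = (529.92 − 375.04) / 271000 m = 5.715e-04 mm/s.
R = 5.715e-04 × 3600 = 2.06 mm/hr.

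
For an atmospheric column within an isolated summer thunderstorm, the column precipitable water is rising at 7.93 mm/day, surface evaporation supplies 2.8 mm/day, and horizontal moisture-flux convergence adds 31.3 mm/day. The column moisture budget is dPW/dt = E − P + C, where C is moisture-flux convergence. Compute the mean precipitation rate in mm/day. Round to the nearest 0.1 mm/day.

dPW/dt = +7.93 mm/day.
P = E + C − dPW/dt = 2.8 + (31.3) − (+7.93) = 26.2 mm/day.

P ≈ 26.2 mm/day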